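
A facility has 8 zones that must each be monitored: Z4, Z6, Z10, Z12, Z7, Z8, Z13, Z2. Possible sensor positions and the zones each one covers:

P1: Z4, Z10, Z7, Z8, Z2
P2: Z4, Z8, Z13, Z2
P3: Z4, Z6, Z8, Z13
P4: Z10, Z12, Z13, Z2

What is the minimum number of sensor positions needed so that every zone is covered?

3

P1, P3, P4 together cover {Z4, Z6, Z10, Z12, Z7, Z8, Z13, Z2} — every zone.
No 2 of the 4 sensor positions cover everything (all 6 pairs fall short), so 3 is minimum.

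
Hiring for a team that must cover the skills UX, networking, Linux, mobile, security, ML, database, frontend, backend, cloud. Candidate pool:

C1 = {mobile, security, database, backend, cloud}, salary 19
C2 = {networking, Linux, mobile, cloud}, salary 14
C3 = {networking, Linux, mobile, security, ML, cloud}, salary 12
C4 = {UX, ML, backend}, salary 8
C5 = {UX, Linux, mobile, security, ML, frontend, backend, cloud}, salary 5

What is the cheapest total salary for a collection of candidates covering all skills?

C1, C3, C5 cover every skill at salary 19 + 12 + 5 = 36.
Any cover uses at least 3 candidates; among all covering selections none totals below 36.

36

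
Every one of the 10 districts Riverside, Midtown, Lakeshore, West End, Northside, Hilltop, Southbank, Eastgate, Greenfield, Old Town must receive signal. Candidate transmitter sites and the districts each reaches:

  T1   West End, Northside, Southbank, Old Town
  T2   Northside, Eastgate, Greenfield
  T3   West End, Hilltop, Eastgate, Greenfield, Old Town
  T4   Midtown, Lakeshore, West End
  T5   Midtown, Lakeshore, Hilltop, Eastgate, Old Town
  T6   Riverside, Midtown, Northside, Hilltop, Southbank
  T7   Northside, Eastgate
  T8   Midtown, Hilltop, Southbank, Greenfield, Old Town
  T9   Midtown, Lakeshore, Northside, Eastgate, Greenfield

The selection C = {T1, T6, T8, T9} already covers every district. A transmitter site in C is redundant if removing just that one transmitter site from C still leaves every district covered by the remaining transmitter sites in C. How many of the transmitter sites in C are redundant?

Drop T1: West End uncovered — not redundant.
Drop T6: Riverside uncovered — not redundant.
Drop T8: the rest still cover every district — redundant.
Drop T9: Lakeshore, Eastgate uncovered — not redundant.
1 redundant: T8.

1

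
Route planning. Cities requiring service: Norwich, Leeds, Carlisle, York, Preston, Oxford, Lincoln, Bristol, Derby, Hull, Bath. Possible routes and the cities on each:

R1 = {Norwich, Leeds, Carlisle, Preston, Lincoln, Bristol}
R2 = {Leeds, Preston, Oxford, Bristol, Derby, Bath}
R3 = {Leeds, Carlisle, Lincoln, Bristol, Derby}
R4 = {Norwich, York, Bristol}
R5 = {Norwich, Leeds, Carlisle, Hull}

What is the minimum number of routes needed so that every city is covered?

R1, R2, R4, R5 together cover {Norwich, Leeds, Carlisle, York, Preston, Oxford, Lincoln, Bristol, Derby, Hull, Bath} — every city.
No 3 of the 5 routes cover everything (all 10 triples fall short), so 4 is minimum.

4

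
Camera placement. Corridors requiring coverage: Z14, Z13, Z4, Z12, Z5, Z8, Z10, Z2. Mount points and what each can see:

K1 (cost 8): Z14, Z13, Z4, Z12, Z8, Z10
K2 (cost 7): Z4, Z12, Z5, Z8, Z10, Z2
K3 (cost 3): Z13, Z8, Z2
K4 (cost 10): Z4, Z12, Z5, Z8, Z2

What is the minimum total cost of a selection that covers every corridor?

15

K1, K2 cover every corridor at cost 8 + 7 = 15.
Any cover uses at least 2 camera mounts; among all covering selections none totals below 15.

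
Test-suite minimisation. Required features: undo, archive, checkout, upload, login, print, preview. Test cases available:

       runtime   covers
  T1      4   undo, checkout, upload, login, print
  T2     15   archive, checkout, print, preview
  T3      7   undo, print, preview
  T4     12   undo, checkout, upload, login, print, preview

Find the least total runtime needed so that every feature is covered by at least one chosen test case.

19

T1, T2 cover every feature at runtime 4 + 15 = 19.
Any cover uses at least 2 test cases; among all covering selections none totals below 19.
Greedy by coverage-per-runtime would pick T1, T3, T2 for 26 — worse than the optimum 19.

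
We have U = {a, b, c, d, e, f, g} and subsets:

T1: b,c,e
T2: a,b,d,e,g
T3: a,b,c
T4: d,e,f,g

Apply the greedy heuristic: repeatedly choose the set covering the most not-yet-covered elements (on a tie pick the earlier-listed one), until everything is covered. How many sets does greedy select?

3

Pick 1: T2 covers 5 new elements (a, b, d, e, g).
Pick 2: T1 covers 1 new elements (c).
Pick 3: T4 covers 1 new elements (f).
Greedy uses 3 sets. (The true minimum is 2.)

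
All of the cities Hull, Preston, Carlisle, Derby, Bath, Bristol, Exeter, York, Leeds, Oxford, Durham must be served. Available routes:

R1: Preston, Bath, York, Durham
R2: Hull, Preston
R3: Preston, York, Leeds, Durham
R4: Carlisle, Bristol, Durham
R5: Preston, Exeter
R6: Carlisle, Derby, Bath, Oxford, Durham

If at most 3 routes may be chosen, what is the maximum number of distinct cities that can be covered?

Choosing R2, R3, R6 covers {Hull, Preston, Carlisle, Derby, Bath, York, Leeds, Oxford, Durham} — 9 cities.
No choice of 3 routes does better; here Bristol, Exeter are left uncovered.

9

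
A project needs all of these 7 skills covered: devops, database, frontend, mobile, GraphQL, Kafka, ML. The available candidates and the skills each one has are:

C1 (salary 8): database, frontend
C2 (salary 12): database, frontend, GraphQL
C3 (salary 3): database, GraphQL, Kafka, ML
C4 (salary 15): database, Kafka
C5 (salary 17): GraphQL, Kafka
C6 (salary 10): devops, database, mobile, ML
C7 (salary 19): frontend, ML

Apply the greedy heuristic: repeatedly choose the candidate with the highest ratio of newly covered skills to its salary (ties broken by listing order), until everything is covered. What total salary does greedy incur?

Pick 1: C3 adds 4 new (database, GraphQL, Kafka, ML) at salary 3 (ratio 4/3).
Pick 2: C6 adds 2 new (devops, mobile) at salary 10 (ratio 2/10).
Pick 3: C1 adds 1 new (frontend) at salary 8 (ratio 1/8).
Greedy total salary: 3 + 10 + 8 = 21.

21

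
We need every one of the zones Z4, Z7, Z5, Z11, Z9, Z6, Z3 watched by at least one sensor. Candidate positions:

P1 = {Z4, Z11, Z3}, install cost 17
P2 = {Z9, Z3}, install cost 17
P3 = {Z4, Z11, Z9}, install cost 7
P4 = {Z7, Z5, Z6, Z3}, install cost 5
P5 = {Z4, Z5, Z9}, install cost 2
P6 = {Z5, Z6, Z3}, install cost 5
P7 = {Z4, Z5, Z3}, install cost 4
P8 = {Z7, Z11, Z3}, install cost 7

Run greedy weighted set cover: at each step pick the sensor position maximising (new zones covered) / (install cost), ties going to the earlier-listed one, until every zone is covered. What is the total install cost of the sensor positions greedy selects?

Pick 1: P5 adds 3 new (Z4, Z5, Z9) at install cost 2 (ratio 3/2).
Pick 2: P4 adds 3 new (Z7, Z6, Z3) at install cost 5 (ratio 3/5).
Pick 3: P3 adds 1 new (Z11) at install cost 7 (ratio 1/7).
Greedy total install cost: 2 + 5 + 7 = 14. (The true optimum is 12, so greedy overshoots here.)

14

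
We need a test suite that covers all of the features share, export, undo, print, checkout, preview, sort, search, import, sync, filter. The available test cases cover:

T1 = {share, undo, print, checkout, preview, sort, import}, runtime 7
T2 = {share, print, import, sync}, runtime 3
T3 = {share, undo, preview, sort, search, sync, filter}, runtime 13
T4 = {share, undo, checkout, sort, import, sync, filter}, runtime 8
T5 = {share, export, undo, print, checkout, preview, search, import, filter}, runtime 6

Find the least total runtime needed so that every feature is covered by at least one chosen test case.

14

T4, T5 cover every feature at runtime 8 + 6 = 14.
Any cover uses at least 2 test cases; among all covering selections none totals below 14.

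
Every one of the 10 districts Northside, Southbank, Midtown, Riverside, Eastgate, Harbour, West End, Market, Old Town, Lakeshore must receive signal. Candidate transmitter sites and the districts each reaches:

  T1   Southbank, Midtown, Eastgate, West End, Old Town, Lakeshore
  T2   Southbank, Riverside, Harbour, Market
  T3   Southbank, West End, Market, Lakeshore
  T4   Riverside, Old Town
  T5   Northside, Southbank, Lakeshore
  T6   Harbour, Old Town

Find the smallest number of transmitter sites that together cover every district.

T1, T2, T5 together cover {Northside, Southbank, Midtown, Riverside, Eastgate, Harbour, West End, Market, Old Town, Lakeshore} — every district.
No 2 of the 6 transmitter sites cover everything (all 15 pairs fall short), so 3 is minimum.

3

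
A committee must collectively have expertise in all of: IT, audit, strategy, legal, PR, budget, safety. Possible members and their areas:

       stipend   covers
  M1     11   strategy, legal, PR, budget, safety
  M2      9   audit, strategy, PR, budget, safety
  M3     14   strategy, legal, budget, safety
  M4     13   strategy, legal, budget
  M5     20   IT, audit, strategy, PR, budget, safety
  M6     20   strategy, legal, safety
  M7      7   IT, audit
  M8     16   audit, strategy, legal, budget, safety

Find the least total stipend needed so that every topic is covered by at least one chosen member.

18

M1, M7 cover every topic at stipend 11 + 7 = 18.
Any cover uses at least 2 members; among all covering selections none totals below 18.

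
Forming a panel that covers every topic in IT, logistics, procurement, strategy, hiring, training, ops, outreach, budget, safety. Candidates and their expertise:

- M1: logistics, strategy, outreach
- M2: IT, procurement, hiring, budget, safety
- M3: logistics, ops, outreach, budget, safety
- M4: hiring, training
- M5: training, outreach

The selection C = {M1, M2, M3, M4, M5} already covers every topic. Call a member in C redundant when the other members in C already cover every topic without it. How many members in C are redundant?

2

Drop M1: strategy uncovered — not redundant.
Drop M2: IT, procurement uncovered — not redundant.
Drop M3: ops uncovered — not redundant.
Drop M4: the rest still cover every topic — redundant.
Drop M5: the rest still cover every topic — redundant.
2 redundant: M4, M5.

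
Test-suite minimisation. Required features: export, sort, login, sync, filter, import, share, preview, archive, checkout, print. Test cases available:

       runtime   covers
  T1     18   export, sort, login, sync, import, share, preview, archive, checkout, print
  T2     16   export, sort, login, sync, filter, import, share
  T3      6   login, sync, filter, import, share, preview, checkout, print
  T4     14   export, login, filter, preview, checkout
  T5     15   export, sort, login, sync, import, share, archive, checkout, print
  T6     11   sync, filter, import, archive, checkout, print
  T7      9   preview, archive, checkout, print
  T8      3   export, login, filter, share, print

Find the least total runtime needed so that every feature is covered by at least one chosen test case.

T1, T8 cover every feature at runtime 18 + 3 = 21.
Any cover uses at least 2 test cases; among all covering selections none totals below 21.

21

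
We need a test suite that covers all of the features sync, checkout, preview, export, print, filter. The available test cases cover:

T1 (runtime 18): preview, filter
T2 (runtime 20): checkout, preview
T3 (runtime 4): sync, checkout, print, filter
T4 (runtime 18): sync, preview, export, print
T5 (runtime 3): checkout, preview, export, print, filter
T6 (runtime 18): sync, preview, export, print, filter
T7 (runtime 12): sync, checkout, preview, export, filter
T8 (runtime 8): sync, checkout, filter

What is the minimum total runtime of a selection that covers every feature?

7

T3, T5 cover every feature at runtime 4 + 3 = 7.
Any cover uses at least 2 test cases; among all covering selections none totals below 7.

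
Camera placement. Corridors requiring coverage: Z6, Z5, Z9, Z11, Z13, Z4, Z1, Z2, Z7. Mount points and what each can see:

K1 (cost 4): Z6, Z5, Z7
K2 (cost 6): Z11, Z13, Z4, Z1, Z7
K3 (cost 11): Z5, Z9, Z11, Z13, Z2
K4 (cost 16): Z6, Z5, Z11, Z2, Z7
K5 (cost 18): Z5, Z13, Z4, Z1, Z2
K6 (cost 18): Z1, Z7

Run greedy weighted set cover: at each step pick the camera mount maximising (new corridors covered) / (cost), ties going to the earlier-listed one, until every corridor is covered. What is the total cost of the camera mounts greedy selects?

Pick 1: K2 adds 5 new (Z11, Z13, Z4, Z1, Z7) at cost 6 (ratio 5/6).
Pick 2: K1 adds 2 new (Z6, Z5) at cost 4 (ratio 2/4).
Pick 3: K3 adds 2 new (Z9, Z2) at cost 11 (ratio 2/11).
Greedy total cost: 6 + 4 + 11 = 21.

21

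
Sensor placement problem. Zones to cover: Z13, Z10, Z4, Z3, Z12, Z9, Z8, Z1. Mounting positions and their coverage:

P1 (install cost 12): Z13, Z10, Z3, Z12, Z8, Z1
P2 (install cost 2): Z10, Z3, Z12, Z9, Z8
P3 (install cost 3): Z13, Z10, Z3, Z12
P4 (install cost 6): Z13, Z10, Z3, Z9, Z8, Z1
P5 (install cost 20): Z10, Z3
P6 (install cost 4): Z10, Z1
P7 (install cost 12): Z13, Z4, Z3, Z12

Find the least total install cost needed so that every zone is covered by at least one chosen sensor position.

P4, P7 cover every zone at install cost 6 + 12 = 18.
Any cover uses at least 2 sensor positions; among all covering selections none totals below 18.
Greedy by coverage-per-install cost would pick P2, P3, P6, P7 for 21 — worse than the optimum 18.

18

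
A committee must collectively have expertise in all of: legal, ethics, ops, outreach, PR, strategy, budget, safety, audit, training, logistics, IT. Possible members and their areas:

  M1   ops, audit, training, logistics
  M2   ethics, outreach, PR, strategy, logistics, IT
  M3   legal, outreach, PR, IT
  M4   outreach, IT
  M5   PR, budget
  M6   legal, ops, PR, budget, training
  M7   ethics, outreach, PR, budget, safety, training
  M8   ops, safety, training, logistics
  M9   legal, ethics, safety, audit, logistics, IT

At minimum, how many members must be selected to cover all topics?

3

M2, M6, M9 together cover {legal, ethics, ops, outreach, PR, strategy, budget, safety, audit, training, logistics, IT} — every topic.
No 2 of the 9 members cover everything (all 36 pairs fall short), so 3 is minimum.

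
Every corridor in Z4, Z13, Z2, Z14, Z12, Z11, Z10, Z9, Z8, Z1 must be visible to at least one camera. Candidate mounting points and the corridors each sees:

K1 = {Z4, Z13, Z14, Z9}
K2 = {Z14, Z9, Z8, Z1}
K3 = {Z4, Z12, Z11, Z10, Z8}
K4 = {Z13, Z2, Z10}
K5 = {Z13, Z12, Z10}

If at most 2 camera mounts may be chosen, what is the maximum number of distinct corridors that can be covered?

8

Choosing K1, K3 covers {Z4, Z13, Z14, Z12, Z11, Z10, Z9, Z8} — 8 corridors.
No choice of 2 camera mounts does better; here Z2, Z1 are left uncovered.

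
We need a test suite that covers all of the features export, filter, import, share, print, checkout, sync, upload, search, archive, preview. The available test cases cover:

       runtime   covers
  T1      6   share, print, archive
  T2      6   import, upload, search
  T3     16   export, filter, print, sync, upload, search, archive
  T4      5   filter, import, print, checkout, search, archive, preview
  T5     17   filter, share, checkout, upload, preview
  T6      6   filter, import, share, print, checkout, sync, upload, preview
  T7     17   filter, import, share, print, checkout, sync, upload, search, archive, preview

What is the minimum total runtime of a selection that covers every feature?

T3, T6 cover every feature at runtime 16 + 6 = 22.
Any cover uses at least 2 test cases; among all covering selections none totals below 22.

22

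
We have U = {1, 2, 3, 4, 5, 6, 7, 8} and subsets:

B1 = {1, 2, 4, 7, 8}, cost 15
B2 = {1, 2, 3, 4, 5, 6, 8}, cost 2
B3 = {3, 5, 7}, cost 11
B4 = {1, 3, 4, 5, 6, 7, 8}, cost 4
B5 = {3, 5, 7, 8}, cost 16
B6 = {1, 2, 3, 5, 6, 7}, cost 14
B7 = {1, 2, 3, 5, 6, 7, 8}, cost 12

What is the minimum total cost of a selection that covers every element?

6

B2, B4 cover every element at cost 2 + 4 = 6.
Any cover uses at least 2 sets; among all covering selections none totals below 6.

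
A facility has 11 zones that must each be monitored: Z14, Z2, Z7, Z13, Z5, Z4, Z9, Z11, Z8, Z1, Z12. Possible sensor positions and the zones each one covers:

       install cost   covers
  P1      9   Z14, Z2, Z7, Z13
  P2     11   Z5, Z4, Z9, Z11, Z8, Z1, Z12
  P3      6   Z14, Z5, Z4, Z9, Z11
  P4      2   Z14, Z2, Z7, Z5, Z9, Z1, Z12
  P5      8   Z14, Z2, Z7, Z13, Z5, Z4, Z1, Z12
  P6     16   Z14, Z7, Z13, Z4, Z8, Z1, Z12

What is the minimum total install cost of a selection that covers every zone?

19

P2, P5 cover every zone at install cost 11 + 8 = 19.
Any cover uses at least 2 sensor positions; among all covering selections none totals below 19.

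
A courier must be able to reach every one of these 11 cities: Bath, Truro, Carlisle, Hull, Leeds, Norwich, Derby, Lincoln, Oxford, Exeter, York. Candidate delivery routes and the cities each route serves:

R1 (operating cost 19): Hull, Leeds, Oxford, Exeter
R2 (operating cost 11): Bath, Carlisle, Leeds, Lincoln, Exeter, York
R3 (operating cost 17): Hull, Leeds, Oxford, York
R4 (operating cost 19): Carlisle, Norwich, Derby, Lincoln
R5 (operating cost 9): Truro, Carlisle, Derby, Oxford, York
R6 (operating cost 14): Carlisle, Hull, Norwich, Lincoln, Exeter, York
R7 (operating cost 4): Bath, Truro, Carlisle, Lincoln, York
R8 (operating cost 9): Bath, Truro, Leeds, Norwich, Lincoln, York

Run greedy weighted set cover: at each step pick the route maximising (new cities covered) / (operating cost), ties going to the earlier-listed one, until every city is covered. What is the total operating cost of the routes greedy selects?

36

Pick 1: R7 adds 5 new (Bath, Truro, Carlisle, Lincoln, York) at operating cost 4 (ratio 5/4).
Pick 2: R5 adds 2 new (Derby, Oxford) at operating cost 9 (ratio 2/9).
Pick 3: R8 adds 2 new (Leeds, Norwich) at operating cost 9 (ratio 2/9).
Pick 4: R6 adds 2 new (Hull, Exeter) at operating cost 14 (ratio 2/14).
Greedy total operating cost: 4 + 9 + 9 + 14 = 36. (The true optimum is 32, so greedy overshoots here.)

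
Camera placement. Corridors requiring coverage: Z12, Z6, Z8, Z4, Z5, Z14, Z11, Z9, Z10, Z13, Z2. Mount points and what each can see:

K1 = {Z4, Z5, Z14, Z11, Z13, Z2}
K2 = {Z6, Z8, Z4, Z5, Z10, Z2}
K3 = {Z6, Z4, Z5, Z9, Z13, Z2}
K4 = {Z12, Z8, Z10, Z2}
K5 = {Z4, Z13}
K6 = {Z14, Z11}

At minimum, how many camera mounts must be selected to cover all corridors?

3

K1, K3, K4 together cover {Z12, Z6, Z8, Z4, Z5, Z14, Z11, Z9, Z10, Z13, Z2} — every corridor.
No 2 of the 6 camera mounts cover everything (all 15 pairs fall short), so 3 is minimum.
Greedy (largest uncovered first) would take K1, K2, K3, K4 — 4 camera mounts — but 3 suffice.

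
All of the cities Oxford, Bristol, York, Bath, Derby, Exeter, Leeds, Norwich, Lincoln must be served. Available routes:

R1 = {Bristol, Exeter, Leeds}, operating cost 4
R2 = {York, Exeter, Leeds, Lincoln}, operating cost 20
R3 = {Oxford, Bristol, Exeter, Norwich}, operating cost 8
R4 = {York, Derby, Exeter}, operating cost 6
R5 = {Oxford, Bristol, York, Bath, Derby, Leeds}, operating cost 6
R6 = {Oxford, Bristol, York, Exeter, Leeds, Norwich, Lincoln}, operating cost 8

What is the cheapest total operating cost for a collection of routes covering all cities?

14

R5, R6 cover every city at operating cost 6 + 8 = 14.
Any cover uses at least 2 routes; among all covering selections none totals below 14.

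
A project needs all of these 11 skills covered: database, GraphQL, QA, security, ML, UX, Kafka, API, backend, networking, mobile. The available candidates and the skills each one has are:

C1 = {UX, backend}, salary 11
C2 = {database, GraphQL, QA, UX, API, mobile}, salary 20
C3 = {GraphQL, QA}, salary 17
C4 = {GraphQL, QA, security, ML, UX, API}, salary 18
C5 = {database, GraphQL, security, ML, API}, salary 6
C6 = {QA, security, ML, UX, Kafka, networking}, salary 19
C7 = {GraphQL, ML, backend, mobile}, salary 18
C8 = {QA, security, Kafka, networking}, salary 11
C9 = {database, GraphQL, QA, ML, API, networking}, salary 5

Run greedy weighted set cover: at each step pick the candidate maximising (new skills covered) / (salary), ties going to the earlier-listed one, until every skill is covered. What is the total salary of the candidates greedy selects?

45

Pick 1: C9 adds 6 new (database, GraphQL, QA, ML, API, networking) at salary 5 (ratio 6/5).
Pick 2: C1 adds 2 new (UX, backend) at salary 11 (ratio 2/11).
Pick 3: C8 adds 2 new (security, Kafka) at salary 11 (ratio 2/11).
Pick 4: C7 adds 1 new (mobile) at salary 18 (ratio 1/18).
Greedy total salary: 5 + 11 + 11 + 18 = 45. (The true optimum is 42, so greedy overshoots here.)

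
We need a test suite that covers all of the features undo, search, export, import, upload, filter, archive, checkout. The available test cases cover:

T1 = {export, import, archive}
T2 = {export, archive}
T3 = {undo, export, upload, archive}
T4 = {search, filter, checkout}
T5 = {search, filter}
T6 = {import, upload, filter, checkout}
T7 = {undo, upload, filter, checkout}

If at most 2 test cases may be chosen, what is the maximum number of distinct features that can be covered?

Choosing T1, T7 covers {undo, export, import, upload, filter, archive, checkout} — 7 features.
No choice of 2 test cases does better; here search is left uncovered.

7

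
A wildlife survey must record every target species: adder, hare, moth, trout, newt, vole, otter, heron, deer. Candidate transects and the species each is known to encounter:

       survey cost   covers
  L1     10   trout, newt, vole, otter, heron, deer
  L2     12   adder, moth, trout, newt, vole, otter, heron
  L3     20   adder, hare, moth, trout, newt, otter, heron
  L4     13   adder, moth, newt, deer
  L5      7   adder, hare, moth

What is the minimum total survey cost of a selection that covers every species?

L1, L5 cover every species at survey cost 10 + 7 = 17.
Any cover uses at least 2 transects; among all covering selections none totals below 17.

17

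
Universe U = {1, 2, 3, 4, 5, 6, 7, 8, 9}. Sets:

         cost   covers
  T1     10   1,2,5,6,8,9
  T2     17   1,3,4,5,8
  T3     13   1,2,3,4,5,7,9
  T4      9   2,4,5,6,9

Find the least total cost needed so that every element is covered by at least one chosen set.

23

T1, T3 cover every element at cost 10 + 13 = 23.
Any cover uses at least 2 sets; among all covering selections none totals below 23.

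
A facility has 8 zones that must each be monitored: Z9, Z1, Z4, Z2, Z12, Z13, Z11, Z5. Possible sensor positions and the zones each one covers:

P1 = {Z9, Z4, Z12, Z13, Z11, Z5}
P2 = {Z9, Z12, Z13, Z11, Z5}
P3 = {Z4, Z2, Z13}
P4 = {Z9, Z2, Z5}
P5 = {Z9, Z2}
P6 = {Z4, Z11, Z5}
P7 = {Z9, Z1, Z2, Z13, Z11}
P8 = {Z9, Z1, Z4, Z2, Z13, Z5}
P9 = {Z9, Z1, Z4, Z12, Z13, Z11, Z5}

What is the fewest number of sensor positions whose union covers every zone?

2

P1, P7 together cover {Z9, Z1, Z4, Z2, Z12, Z13, Z11, Z5} — every zone.
No single sensor position contains all 8 zones, so 2 is optimal.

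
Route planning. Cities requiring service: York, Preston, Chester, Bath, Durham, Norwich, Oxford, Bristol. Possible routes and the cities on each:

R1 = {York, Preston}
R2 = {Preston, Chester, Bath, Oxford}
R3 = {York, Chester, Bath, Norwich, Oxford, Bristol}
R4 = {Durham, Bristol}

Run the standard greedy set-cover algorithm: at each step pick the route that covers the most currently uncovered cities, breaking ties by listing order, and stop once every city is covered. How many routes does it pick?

Pick 1: R3 covers 6 new cities (York, Chester, Bath, Norwich, Oxford, Bristol).
Pick 2: R1 covers 1 new cities (Preston).
Pick 3: R4 covers 1 new cities (Durham).
Greedy uses 3 routes.

3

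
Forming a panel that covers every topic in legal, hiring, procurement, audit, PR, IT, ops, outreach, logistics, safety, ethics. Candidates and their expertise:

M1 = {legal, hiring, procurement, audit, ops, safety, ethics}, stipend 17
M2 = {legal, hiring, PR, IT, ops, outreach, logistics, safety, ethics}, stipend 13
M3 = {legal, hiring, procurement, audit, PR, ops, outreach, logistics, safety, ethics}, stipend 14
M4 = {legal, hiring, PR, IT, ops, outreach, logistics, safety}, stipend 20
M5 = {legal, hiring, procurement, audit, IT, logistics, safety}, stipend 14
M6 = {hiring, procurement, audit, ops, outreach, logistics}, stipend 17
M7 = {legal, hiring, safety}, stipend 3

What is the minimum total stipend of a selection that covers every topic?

M2, M3 cover every topic at stipend 13 + 14 = 27.
Any cover uses at least 2 members; among all covering selections none totals below 27.
Greedy by coverage-per-stipend would pick M7, M3, M2 for 30 — worse than the optimum 27.

27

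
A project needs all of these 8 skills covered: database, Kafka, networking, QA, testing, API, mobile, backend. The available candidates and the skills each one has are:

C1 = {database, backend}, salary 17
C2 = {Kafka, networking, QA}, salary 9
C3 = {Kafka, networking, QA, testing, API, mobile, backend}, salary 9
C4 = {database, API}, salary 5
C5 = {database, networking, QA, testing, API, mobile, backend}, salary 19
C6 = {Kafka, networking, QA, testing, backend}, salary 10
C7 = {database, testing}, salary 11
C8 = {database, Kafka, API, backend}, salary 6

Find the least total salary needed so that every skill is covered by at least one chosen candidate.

14

C3, C4 cover every skill at salary 9 + 5 = 14.
Any cover uses at least 2 candidates; among all covering selections none totals below 14.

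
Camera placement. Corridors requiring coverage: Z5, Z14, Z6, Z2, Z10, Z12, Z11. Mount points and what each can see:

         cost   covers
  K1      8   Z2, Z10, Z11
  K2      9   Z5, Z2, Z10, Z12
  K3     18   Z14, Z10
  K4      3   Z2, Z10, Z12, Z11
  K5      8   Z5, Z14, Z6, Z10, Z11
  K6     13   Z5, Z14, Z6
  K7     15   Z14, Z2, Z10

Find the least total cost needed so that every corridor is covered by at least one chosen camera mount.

K4, K5 cover every corridor at cost 3 + 8 = 11.
Any cover uses at least 2 camera mounts; among all covering selections none totals below 11.

11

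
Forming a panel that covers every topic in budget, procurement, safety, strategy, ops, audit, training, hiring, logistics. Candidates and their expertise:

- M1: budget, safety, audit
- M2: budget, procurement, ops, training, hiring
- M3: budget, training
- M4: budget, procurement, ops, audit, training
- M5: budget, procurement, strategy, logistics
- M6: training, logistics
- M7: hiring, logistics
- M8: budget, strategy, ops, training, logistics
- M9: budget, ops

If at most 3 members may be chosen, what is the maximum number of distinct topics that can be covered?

9

Choosing M1, M2, M5 covers {budget, procurement, safety, strategy, ops, audit, training, hiring, logistics} — 9 topics.
That is all 9 topics.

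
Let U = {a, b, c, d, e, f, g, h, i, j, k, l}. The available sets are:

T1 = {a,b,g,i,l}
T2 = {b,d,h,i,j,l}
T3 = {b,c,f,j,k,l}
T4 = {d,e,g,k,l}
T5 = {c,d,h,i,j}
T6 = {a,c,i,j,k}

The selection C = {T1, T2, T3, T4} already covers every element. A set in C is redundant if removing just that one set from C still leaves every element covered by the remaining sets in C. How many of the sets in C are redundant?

Drop T1: a uncovered — not redundant.
Drop T2: h uncovered — not redundant.
Drop T3: c, f uncovered — not redundant.
Drop T4: e uncovered — not redundant.
None of the sets in C is redundant.

0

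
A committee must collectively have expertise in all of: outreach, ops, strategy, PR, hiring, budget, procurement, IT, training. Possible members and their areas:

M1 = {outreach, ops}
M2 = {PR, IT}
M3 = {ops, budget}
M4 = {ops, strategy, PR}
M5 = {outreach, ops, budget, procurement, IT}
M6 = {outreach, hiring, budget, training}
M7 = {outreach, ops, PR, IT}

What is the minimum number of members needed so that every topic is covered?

M4, M5, M6 together cover {outreach, ops, strategy, PR, hiring, budget, procurement, IT, training} — every topic.
No 2 of the 7 members cover everything (all 21 pairs fall short), so 3 is minimum.

3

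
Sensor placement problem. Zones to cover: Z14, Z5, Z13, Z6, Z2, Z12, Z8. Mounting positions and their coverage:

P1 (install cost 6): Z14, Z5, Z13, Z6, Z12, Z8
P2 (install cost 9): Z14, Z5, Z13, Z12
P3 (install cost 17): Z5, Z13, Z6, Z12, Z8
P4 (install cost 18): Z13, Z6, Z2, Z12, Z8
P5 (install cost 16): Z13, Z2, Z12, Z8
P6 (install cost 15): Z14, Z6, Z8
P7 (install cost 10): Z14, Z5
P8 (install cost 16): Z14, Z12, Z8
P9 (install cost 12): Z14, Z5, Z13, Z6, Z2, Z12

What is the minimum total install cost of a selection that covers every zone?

P1, P9 cover every zone at install cost 6 + 12 = 18.
Any cover uses at least 2 sensor positions; among all covering selections none totals below 18.

18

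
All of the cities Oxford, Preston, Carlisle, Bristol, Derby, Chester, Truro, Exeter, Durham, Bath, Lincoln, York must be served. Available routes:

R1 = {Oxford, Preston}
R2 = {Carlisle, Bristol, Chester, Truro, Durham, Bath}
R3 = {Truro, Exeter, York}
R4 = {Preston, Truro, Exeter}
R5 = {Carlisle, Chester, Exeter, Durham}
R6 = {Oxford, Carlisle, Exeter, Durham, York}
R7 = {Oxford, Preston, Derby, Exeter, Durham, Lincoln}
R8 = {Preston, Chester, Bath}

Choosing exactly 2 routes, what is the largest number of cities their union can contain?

11

Choosing R2, R7 covers {Oxford, Preston, Carlisle, Bristol, Derby, Chester, Truro, Exeter, Durham, Bath, Lincoln} — 11 cities.
No choice of 2 routes does better; here York is left uncovered.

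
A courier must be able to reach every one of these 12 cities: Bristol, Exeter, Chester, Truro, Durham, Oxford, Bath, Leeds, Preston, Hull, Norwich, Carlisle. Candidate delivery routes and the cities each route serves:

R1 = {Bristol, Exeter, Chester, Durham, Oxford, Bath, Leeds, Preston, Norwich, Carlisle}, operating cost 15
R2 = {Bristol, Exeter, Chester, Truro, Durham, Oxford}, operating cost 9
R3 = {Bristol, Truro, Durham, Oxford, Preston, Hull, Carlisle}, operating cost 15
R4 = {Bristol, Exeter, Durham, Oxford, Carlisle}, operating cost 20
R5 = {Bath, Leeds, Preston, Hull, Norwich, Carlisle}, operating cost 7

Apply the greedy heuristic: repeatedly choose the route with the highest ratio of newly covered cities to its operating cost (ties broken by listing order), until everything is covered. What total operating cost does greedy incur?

16

Pick 1: R5 adds 6 new (Bath, Leeds, Preston, Hull, Norwich, Carlisle) at operating cost 7 (ratio 6/7).
Pick 2: R2 adds 6 new (Bristol, Exeter, Chester, Truro, Durham, Oxford) at operating cost 9 (ratio 6/9).
Greedy total operating cost: 7 + 9 = 16.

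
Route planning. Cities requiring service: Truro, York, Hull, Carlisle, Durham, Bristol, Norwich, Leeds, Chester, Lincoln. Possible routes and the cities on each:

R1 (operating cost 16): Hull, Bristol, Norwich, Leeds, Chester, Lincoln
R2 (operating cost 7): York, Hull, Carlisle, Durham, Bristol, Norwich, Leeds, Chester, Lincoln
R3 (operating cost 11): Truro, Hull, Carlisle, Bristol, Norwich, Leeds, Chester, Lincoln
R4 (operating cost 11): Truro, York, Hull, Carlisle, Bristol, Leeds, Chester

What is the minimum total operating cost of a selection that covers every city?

R2, R3 cover every city at operating cost 7 + 11 = 18.
Any cover uses at least 2 routes; among all covering selections none totals below 18.

18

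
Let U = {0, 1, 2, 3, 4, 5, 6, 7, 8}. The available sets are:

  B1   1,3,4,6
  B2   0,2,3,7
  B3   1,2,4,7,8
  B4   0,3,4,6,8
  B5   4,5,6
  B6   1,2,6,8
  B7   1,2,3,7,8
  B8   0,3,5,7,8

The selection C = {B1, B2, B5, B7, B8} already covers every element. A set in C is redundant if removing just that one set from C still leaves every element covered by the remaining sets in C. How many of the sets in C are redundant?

5

Drop B1: the rest still cover every element — redundant.
Drop B2: the rest still cover every element — redundant.
Drop B5: the rest still cover every element — redundant.
Drop B7: the rest still cover every element — redundant.
Drop B8: the rest still cover every element — redundant.
5 redundant: B1, B2, B5, B7, B8.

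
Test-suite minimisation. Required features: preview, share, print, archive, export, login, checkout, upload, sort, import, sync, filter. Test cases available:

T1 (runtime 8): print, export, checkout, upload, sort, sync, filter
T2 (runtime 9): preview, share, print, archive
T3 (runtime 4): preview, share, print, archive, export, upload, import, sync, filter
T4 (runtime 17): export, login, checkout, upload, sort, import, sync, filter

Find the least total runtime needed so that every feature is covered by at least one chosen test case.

21

T3, T4 cover every feature at runtime 4 + 17 = 21.
Any cover uses at least 2 test cases; among all covering selections none totals below 21.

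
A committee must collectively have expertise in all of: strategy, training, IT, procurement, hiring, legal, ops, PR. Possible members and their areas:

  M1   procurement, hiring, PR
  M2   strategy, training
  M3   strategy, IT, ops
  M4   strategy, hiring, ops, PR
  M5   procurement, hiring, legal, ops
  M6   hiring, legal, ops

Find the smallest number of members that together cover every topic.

4

M1, M2, M3, M5 together cover {strategy, training, IT, procurement, hiring, legal, ops, PR} — every topic.
No 3 of the 6 members cover everything (all 20 triples fall short), so 4 is minimum.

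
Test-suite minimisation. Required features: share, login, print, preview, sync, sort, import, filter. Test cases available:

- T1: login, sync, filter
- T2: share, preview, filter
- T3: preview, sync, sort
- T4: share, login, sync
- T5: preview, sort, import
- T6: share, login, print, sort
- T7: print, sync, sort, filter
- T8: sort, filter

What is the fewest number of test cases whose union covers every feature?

3

T1, T5, T6 together cover {share, login, print, preview, sync, sort, import, filter} — every feature.
No 2 of the 8 test cases cover everything (all 28 pairs fall short), so 3 is minimum.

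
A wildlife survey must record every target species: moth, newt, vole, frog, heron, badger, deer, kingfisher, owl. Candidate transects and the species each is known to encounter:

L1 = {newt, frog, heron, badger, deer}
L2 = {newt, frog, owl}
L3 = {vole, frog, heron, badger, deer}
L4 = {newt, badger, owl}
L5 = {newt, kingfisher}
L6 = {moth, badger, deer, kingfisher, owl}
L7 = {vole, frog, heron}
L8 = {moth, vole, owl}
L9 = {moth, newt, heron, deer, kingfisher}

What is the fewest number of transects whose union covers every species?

L1, L3, L6 together cover {moth, newt, vole, frog, heron, badger, deer, kingfisher, owl} — every species.
No 2 of the 9 transects cover everything (all 36 pairs fall short), so 3 is minimum.

3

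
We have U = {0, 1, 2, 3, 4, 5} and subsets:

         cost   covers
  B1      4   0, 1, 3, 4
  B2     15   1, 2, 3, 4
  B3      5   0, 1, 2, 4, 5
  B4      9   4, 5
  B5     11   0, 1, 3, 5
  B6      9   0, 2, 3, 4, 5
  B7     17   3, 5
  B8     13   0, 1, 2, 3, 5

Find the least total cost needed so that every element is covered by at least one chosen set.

B1, B3 cover every element at cost 4 + 5 = 9.
Any cover uses at least 2 sets; among all covering selections none totals below 9.

9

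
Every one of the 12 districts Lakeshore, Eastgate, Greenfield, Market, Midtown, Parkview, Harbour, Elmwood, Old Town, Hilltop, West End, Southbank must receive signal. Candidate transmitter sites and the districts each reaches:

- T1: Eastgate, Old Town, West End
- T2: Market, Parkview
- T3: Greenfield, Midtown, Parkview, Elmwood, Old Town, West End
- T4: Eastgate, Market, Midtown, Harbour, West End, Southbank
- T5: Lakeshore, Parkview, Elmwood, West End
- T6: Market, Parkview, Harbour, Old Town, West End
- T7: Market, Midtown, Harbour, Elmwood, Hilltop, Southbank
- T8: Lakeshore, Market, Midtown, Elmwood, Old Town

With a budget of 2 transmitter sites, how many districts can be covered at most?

10

Choosing T3, T4 covers {Eastgate, Greenfield, Market, Midtown, Parkview, Harbour, Elmwood, Old Town, West End, Southbank} — 10 districts.
No choice of 2 transmitter sites does better; here Lakeshore, Hilltop are left uncovered.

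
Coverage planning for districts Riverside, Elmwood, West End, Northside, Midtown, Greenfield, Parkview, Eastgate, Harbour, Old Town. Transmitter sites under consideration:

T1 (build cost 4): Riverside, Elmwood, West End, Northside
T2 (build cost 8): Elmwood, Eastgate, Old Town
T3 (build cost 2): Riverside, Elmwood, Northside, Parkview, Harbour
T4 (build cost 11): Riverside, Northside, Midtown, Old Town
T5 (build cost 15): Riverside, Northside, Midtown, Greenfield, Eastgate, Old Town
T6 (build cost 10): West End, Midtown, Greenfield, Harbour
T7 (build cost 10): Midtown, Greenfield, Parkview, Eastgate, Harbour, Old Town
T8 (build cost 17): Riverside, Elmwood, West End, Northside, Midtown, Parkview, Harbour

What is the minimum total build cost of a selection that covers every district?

14

T1, T7 cover every district at build cost 4 + 10 = 14.
Any cover uses at least 2 transmitter sites; among all covering selections none totals below 14.
Greedy by coverage-per-build cost would pick T3, T7, T1 for 16 — worse than the optimum 14.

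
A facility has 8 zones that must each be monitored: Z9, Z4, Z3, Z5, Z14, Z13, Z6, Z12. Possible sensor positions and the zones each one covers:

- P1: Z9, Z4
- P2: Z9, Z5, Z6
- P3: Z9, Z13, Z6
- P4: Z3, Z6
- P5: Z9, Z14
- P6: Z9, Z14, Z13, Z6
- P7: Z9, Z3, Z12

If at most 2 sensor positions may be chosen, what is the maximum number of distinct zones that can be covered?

6

Choosing P6, P7 covers {Z9, Z3, Z14, Z13, Z6, Z12} — 6 zones.
No choice of 2 sensor positions does better; here Z4, Z5 are left uncovered.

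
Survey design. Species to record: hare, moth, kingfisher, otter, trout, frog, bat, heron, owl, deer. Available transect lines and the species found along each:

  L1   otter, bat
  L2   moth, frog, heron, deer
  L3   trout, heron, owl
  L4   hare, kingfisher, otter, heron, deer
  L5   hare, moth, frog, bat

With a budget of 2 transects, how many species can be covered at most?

Choosing L4, L5 covers {hare, moth, kingfisher, otter, frog, bat, heron, deer} — 8 species.
No choice of 2 transects does better; here trout, owl are left uncovered.

8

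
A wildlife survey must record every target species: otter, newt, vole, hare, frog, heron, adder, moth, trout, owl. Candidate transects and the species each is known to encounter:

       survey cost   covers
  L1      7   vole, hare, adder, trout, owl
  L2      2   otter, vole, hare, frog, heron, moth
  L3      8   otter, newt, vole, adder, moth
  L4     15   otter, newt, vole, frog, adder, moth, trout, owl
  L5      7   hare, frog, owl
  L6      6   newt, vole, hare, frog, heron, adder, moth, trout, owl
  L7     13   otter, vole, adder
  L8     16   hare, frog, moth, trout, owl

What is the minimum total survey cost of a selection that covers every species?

L2, L6 cover every species at survey cost 2 + 6 = 8.
Any cover uses at least 2 transects; among all covering selections none totals below 8.

8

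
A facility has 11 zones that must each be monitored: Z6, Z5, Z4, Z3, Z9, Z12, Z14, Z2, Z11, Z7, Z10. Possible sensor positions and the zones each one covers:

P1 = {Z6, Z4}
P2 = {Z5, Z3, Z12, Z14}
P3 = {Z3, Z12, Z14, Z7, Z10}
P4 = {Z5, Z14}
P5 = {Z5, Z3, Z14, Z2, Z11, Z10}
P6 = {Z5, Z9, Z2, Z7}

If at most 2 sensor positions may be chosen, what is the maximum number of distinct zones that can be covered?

8

Choosing P1, P5 covers {Z6, Z5, Z4, Z3, Z14, Z2, Z11, Z10} — 8 zones.
No choice of 2 sensor positions does better; here Z9, Z12, Z7 are left uncovered.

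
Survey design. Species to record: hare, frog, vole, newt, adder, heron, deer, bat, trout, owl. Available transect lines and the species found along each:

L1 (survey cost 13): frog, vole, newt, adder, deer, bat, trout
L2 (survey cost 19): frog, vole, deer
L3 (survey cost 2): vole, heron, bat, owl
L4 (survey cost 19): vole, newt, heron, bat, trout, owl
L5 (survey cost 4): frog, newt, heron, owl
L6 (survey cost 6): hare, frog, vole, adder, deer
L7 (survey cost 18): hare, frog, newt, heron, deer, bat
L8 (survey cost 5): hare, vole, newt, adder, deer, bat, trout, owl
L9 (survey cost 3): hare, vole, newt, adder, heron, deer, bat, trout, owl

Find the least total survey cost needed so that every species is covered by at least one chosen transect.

L5, L9 cover every species at survey cost 4 + 3 = 7.
Any cover uses at least 2 transects; among all covering selections none totals below 7.

7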